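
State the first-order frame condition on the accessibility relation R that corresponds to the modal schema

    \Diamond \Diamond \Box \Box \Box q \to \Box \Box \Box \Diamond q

\forall x \forall y \forall z ((x R^2 y \wedge x R^3 z) \to \exists w (y R^3 w \wedge zRw))

This is a Sahlqvist (Geach-type) schema ◇^2□^3q → □^3◇^1q.
Minimal-valuation argument: fix x; take any y with xR^2y and any z with xR^3z. Set V(q) to the set of worlds R-reachable from y in exactly 3 steps. Then □^3q holds at y, so the antecedent holds at x; validity forces ◇^1q at z, giving a w with zR^1w and yR^3w.
First-order correspondent: \forall x \forall y \forall z ((x R^2 y \wedge x R^3 z) \to \exists w (y R^3 w \wedge zRw)).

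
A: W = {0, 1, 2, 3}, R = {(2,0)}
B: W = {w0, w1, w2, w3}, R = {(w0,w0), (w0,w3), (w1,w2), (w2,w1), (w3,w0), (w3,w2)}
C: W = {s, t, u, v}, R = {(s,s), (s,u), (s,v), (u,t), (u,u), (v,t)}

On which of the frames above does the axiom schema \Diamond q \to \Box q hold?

The schema corresponds to partial functionality: \forall x \forall y \forall z (Rxy \wedge Rxz \to y = z).
A: ✓.
B: fails — w0 sees both w0 and w3.
C: fails — s sees both s and u.
Valid on: A.

A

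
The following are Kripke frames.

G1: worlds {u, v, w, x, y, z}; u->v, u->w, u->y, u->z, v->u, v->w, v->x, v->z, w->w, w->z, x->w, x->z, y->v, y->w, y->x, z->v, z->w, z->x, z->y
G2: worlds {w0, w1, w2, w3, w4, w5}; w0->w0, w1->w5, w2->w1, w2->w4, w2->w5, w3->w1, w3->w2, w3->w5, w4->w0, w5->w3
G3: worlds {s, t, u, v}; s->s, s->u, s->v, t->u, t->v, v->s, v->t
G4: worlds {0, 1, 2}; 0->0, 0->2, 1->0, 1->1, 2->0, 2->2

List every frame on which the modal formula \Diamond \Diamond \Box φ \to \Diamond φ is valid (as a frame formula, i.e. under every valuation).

The schema corresponds to a generalized confluence (Geach) condition: \forall x \forall y (x R^2 y \to \exists w (yRw \wedge xRw)).
G1: satisfies the condition.
G2: fails — w2R²w0 but no w with w0Rw and w2Rw.
G3: fails — sR²u but no w with uRw and sRw.
G4: satisfies the condition.
Valid on: G1, G4.

G1, G4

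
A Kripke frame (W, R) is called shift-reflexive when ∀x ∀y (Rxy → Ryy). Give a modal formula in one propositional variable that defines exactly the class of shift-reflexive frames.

□(□r → r)

This is shift-reflexivity; the standard corresponding axiom is T□: □(□r → r).
Suppose □(□r→r) is valid. Take Rxy and set V(r)={w : Ryw}. Then at y, □r holds; since □(□r→r) at x, □r→r at y, so r at y, i.e. Ryy.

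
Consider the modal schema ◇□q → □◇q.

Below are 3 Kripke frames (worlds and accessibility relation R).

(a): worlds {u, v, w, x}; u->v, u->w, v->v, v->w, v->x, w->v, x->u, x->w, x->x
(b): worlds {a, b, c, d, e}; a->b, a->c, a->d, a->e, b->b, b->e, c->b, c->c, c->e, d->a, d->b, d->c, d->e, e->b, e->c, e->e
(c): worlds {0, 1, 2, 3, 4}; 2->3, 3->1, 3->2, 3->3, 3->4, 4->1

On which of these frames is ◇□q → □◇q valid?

(b)

Frame correspondent (Sahlqvist): ∀x ∀y ∀z (Rxy ∧ Rxz → ∃w (Ryw ∧ Rzw)) — i.e. convergence.
(a): fails — Rvw and Rvx but w and x have no common successor.
(b): ✓.
(c): fails — R34 and R32 but 4 and 2 have no common successor.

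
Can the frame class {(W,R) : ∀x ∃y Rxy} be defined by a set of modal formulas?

This is a Sahlqvist condition; the D axiom □p → ◇p defines it.
Suppose □p→◇p is valid. At any x set V(p)=W. Then □p at x, so ◇p at x, so x has a successor.

Yes — defined by □p → ◇p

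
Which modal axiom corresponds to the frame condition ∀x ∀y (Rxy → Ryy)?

This is shift-reflexivity; the standard corresponding axiom is T□: □(□q → q).
Suppose □(□q→q) is valid. Take Rxy and set V(q)={w : Ryw}. Then at y, □q holds; since □(□q→q) at x, □q→q at y, so q at y, i.e. Ryy.

□(□q → q)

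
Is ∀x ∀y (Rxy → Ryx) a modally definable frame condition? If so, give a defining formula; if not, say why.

This is a Sahlqvist condition; the B axiom q → □◇q defines it.

Definable; q → □◇q defines it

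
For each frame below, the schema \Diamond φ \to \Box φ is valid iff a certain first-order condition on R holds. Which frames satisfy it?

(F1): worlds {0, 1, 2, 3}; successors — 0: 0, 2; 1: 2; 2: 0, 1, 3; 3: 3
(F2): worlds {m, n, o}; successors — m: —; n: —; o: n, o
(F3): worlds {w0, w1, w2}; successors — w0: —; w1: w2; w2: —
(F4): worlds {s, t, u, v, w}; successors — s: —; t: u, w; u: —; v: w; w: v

(F3)

Frame correspondent (Sahlqvist): \forall x \forall y \forall z (Rxy \wedge Rxz \to y = z) — i.e. partial functionality.
(F1): fails — 0 sees both 0 and 2.
(F2): fails — o sees both n and o.
(F3): condition met.
(F4): fails — t sees both u and w.
Valid on: (F3).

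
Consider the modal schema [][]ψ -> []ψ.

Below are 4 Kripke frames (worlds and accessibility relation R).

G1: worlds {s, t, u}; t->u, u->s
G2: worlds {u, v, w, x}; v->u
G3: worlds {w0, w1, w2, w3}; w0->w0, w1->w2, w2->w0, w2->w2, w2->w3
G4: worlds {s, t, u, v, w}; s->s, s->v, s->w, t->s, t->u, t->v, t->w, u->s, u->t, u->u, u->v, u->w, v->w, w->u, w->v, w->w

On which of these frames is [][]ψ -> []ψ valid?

G3, G4

The schema corresponds to density: forall x forall y (Rxy -> exists z (Rxz & Rzy)).
G1: fails — Rus but no z with Ruz and Rzs.
G2: fails — Rvu but no z with Rvz and Rzu.
G3: condition met.
G4: condition met.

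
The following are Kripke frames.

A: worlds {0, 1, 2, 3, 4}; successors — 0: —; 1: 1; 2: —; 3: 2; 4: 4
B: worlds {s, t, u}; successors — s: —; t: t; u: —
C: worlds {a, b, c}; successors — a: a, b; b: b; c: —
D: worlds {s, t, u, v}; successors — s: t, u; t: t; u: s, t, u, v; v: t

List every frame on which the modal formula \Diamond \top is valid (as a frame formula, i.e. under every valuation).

The schema corresponds to seriality: \forall x \exists y Rxy.
A: fails — world 0 has no successor.
B: fails — world s has no successor.
C: fails — world c has no successor.
D: satisfies the condition.

D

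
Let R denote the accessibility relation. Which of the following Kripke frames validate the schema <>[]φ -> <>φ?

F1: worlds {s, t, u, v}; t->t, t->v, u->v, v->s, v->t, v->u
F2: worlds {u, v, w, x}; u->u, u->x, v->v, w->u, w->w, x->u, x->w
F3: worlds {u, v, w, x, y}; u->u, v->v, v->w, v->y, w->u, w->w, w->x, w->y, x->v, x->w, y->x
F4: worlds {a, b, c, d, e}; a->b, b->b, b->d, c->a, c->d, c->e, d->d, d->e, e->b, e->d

F2

This is the axiom for a generalized confluence (Geach) condition; its first-order frame correspondent is forall x forall y (xRy -> exists w (yRw & xRw)).
F1: fails — uRv but no w with vRw and uRw.
F2: condition met.
F3: fails — vRy but no t with yRt and vRt.
F4: fails — cRa but no w with aRw and cRw.
Valid on: F2.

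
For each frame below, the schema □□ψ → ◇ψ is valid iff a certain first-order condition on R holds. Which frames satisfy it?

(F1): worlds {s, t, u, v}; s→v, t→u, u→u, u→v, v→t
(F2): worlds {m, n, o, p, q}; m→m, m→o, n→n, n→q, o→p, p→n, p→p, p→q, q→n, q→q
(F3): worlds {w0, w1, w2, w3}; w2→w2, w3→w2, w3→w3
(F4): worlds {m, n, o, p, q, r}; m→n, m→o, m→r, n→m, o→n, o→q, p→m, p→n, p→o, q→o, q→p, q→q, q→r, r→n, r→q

This is the axiom for a generalized confluence (Geach) condition; its first-order frame correspondent is ∀x ∃w (xR²w ∧ xRw).
(F1): fails — at s but no w with sR²w and sRw.
(F2): satisfies the condition.
(F3): fails — at w0 but no w with w0R²w and w0Rw.
(F4): fails — at n but no w with nR²w and nRw.

(F2)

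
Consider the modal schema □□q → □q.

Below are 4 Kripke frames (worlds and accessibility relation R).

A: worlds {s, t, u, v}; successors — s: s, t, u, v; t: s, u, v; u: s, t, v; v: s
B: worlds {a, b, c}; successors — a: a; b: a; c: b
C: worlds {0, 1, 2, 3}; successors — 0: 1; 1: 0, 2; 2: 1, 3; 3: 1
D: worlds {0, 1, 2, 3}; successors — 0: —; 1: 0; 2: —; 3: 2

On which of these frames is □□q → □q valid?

A

This is the axiom for density; its first-order frame correspondent is ∀x ∀y (Rxy → ∃z (Rxz ∧ Rzy)).
A: holds.
B: fails — Rcb but no z with Rcz and Rzb.
C: fails — R10 but no z with R1z and Rz0.
D: fails — R10 but no z with R1z and Rz0.
Valid on: A.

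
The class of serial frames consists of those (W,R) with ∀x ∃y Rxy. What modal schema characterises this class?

The condition is seriality. The D schema □q → ◇q defines it.
Suppose □q→◇q is valid. At any x set V(q)=W. Then □q at x, so ◇q at x, so x has a successor.

□q → ◇q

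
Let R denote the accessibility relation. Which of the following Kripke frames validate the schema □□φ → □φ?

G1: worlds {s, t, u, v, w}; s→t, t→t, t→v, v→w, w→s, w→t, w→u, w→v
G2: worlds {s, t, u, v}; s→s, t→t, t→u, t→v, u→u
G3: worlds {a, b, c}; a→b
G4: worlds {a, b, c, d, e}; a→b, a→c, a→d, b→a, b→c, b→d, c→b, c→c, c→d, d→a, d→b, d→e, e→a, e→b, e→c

G2

The schema corresponds to density: ∀x ∀y (Rxy → ∃z (Rxz ∧ Rzy)).
G1: fails — Rwu but no z with Rwz and Rzu.
G2: holds.
G3: fails — Rab but no z with Raz and Rzb.
G4: fails — Rde but no z with Rdz and Rze.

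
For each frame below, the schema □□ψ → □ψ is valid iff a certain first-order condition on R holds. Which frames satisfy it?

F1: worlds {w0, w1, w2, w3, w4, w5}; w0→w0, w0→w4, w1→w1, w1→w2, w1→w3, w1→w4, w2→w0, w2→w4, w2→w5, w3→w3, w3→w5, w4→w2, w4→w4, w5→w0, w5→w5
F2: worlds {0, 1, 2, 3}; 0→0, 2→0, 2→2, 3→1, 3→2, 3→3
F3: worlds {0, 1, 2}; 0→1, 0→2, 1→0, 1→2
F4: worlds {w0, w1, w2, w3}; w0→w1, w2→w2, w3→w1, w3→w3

Frame correspondent (Sahlqvist): ∀x ∀y (Rxy → ∃z (Rxz ∧ Rzy)) — i.e. density.
F1: condition met.
F2: condition met.
F3: fails — R01 but no z with R0z and Rz1.
F4: fails — Rw0w1 but no z with Rw0z and Rzw1.

F1, F2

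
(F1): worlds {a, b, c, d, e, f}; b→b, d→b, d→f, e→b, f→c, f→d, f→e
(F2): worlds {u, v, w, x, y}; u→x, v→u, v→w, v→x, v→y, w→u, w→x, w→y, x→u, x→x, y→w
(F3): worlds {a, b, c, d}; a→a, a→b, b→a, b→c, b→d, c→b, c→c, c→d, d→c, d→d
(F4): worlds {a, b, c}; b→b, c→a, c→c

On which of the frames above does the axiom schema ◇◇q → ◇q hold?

The schema corresponds to transitivity: ∀x ∀y ∀z (Rxy ∧ Ryz → Rxz).
(F1): fails — Rdf and Rfc but not Rdc.
(F2): fails — Ryw and Rwu but not Ryu.
(F3): fails — Rbc and Rcb but not Rbb.
(F4): ✓.
Valid on: (F4).

(F4)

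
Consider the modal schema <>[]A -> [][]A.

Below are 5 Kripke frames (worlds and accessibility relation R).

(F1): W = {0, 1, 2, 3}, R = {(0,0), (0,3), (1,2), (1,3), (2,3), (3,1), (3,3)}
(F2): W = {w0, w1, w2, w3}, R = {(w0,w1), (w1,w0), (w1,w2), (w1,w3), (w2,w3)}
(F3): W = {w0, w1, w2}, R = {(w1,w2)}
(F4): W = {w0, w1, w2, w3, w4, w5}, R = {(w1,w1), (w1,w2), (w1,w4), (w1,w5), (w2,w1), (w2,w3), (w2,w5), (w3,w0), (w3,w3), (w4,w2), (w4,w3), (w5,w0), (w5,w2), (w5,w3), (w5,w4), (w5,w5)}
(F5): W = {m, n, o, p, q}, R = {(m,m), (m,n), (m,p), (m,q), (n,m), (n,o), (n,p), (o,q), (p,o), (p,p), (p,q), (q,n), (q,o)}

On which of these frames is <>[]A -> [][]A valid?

Frame correspondent (Sahlqvist): forall x forall y forall z ((xRy & x R^2 z) -> exists w (yRw & z = w)) — i.e. a generalized confluence (Geach) condition.
(F1): fails — 0R0, 0R²1 but no w with 0Rw and 1=w.
(F2): fails — w1Rw0, w1R²w3 but no w with w0Rw and w3=w.
(F3): satisfies the condition.
(F4): fails — w1Rw1, w1R²w0 but no w with w1Rw and w0=w.
(F5): fails — mRm, mR²o but no w with mRw and o=w.
Valid on: (F3).

(F3)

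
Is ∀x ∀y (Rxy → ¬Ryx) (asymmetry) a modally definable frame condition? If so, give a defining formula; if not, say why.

No

Any modally definable frame class is closed under surjective bounded morphisms.
The 5-cycle (worlds w0,w1,w2,w3,w4 with w0→w1→w2→w3→w4→w0) is asymmetric. Mapping every world to a single reflexive point • is a surjective bounded morphism, and the reflexive point is not asymmetric (R•• but asymmetry requires ¬R••).
So the class is not modally definable.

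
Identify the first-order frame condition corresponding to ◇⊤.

seriality

◇⊤ holds at w iff w has a successor, so frame-validity of ◇⊤ is exactly seriality. Equivalently via □ψ → ◇ψ:
Suppose □ψ→◇ψ is valid. At any x set V(ψ)=W. Then □ψ at x, so ◇ψ at x, so x has a successor.
Conversely, on a frame with seriality the schema holds at every world under every valuation.
Frame condition: ∀x ∃y Rxy.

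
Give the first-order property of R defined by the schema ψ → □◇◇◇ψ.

This is a Sahlqvist (Geach-type) schema ◇^0□^0ψ → □^1◇^3ψ.
Minimal-valuation argument: fix x; take any y with xR^0y and any z with xR^1z. Set V(ψ) to the set of worlds R-reachable from y in exactly 0 steps. Then □^0ψ holds at y, so the antecedent holds at x; validity forces ◇^3ψ at z, giving a w with zR^3w and yR^0w.
First-order correspondent: ∀x ∀z (xRz → ∃w (x = w ∧ zR³w)).

∀x ∀z (xRz → ∃w (x = w ∧ zR³w))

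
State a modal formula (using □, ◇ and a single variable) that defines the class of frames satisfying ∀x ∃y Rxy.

□ψ → ◇ψ

This is seriality; the standard corresponding axiom is D: □ψ → ◇ψ.
Suppose □ψ→◇ψ is valid. At any x set V(ψ)=W. Then □ψ at x, so ◇ψ at x, so x has a successor.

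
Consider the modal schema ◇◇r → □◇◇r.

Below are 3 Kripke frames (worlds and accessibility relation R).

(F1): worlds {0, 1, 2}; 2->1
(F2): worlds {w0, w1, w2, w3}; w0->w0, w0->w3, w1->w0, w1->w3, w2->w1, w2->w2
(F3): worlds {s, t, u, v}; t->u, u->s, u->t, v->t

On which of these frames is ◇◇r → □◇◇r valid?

(F1)

Frame correspondent (Sahlqvist): ∀x ∀y ∀z ((xR²y ∧ xRz) → ∃w (y = w ∧ zR²w)) — i.e. a generalized confluence (Geach) condition.
(F1): satisfies the condition.
(F2): fails — w0R²w0, w0Rw3 but no w with w0=w and w3R²w.
(F3): fails — tR²s, tRu but no w with s=w and uR²w.
Valid on: (F1).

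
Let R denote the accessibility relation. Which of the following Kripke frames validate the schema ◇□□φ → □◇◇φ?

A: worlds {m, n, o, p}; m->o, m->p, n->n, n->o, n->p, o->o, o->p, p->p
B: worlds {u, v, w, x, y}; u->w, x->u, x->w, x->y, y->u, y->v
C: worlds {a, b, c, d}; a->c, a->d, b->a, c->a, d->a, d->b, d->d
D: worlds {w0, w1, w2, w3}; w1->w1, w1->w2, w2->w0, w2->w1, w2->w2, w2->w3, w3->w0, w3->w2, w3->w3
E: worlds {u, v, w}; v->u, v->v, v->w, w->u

This is the axiom for a generalized confluence (Geach) condition; its first-order frame correspondent is ∀x ∀y ∀z ((xRy ∧ xRz) → ∃w (yR²w ∧ zR²w)).
A: satisfies the condition.
B: fails — uRw, uRw but no t with wR²t and wR²t.
C: satisfies the condition.
D: fails — w2Rw0, w2Rw0 but no w with w0R²w and w0R²w.
E: fails — vRu, vRu but no t with uR²t and uR²t.

A, C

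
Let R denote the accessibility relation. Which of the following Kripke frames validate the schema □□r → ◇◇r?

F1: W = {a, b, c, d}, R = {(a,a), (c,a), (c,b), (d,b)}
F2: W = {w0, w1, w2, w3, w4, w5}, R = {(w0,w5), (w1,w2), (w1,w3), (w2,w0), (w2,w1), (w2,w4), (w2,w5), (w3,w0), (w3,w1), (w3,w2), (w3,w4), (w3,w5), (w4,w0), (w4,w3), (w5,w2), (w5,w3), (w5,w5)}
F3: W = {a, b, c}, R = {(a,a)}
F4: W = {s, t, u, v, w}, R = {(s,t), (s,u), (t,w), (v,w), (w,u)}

Frame correspondent (Sahlqvist): ∀x ∃w (xR²w ∧ xR²w) — i.e. a generalized confluence (Geach) condition.
F1: fails — at b but no w with bR²w and bR²w.
F2: condition met.
F3: fails — at b but no w with bR²w and bR²w.
F4: fails — at u but no w* with uR²w* and uR²w*.

F2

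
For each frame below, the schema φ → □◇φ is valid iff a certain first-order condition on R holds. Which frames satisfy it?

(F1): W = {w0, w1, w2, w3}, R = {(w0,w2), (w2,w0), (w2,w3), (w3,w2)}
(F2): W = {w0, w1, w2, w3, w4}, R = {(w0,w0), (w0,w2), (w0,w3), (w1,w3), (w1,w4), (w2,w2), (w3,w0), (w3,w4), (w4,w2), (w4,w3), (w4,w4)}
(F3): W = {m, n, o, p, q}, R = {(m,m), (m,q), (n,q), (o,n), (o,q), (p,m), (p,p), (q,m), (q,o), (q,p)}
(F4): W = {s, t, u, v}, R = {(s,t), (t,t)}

(F1)

This is the axiom for symmetry; its first-order frame correspondent is ∀x ∀y (Rxy → Ryx).
(F1): ✓.
(F2): fails — Rw1w3 but not Rw3w1.
(F3): fails — Ron but not Rno.
(F4): fails — Rst but not Rts.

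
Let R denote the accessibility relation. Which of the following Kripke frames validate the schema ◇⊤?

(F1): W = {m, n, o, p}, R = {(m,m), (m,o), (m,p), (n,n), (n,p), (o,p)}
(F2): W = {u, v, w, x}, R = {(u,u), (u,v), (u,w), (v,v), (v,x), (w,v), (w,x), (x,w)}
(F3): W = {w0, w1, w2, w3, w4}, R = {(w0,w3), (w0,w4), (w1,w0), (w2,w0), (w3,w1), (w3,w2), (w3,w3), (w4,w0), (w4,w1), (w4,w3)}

Frame correspondent (Sahlqvist): ∀x ∃y Rxy — i.e. seriality.
(F1): fails — world p has no successor.
(F2): satisfies the condition.
(F3): satisfies the condition.

(F2), (F3)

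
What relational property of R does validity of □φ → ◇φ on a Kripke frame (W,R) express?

Seriality

Suppose □φ→◇φ is valid. At any x set V(φ)=W. Then □φ at x, so ◇φ at x, so x has a successor.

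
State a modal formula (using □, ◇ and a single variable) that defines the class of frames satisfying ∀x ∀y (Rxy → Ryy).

A defining formula is □(□s → s) (the T□ axiom).
Suppose □(□s→s) is valid. Take Rxy and set V(s)={w : Ryw}. Then at y, □s holds; since □(□s→s) at x, □s→s at y, so s at y, i.e. Ryy.

□(□s → s)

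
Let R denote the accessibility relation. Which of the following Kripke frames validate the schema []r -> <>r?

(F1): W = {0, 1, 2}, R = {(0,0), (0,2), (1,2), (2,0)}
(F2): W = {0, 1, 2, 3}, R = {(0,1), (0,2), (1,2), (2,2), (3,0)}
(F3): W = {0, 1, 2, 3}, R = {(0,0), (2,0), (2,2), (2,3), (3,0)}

(F1), (F2)

The schema corresponds to seriality: forall x exists y Rxy.
(F1): satisfies the condition.
(F2): satisfies the condition.
(F3): fails — world 1 has no successor.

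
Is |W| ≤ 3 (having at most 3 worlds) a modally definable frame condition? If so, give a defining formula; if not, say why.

Modal frame validity is preserved under disjoint unions.
Any modal formula valid on each of 4 disjoint one-world frames is valid on their disjoint union (validity is preserved under disjoint unions). Each one-world frame has |W|=1≤3, but the union has |W|=4.
So the class is not modally definable.

No — not modally definable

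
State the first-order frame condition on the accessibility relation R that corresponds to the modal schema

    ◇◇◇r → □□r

∀x ∀y ∀z ((xR³y ∧ xR²z) → ∃w (y = w ∧ z = w))

This is a Sahlqvist (Geach-type) schema ◇^3□^0r → □^2◇^0r.
First-order correspondent: ∀x ∀y ∀z ((xR³y ∧ xR²z) → ∃w (y = w ∧ z = w)).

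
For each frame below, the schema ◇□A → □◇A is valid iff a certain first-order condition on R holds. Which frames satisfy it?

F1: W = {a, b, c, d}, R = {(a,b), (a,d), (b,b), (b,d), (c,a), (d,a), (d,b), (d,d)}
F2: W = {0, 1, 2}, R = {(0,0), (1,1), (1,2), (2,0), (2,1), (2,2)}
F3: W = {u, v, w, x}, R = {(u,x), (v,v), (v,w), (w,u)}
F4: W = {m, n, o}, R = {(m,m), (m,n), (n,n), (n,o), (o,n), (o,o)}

This is the axiom for convergence; its first-order frame correspondent is ∀x ∀y ∀z (Rxy ∧ Rxz → ∃w (Ryw ∧ Rzw)).
F1: condition met.
F2: fails — R20 and R21 but 0 and 1 have no common successor.
F3: fails — Rux and Rux but x and x have no common successor.
F4: condition met.
Valid on: F1, F4.

F1, F4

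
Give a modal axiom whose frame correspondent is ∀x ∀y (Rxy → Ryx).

The condition is symmetry. The B schema r → □◇r defines it.

r → □◇r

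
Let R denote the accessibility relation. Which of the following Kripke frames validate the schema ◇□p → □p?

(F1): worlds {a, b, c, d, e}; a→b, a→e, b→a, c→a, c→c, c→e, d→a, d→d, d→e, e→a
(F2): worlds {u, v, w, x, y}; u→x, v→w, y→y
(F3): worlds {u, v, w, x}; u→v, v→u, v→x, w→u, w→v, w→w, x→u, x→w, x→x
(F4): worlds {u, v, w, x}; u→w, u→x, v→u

The schema corresponds to the Euclidean property: ∀x ∀y ∀z (Rxy ∧ Rxz → Ryz).
(F1): fails — Rab and Rab but not Rbb.
(F2): fails — Rux and Rux but not Rxx.
(F3): fails — Ruv and Ruv but not Rvv.
(F4): fails — Ruw and Ruw but not Rww.
Valid on no frame.

none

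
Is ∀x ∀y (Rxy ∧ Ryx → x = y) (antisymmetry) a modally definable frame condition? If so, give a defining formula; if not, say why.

No

Any modally definable frame class is closed under surjective bounded morphisms.
The 6-cycle (worlds a,b,c,d,e,f with a→b→c→d→e→f→a) is antisymmetric. Sending even-indexed worlds to • and odd-indexed worlds to ∘ is a surjective bounded morphism onto the two-world frame with •↔∘, which is not antisymmetric.
So no modal formula (or set of formulas) defines exactly the antisymmetric frames.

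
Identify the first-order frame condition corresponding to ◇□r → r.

Symmetry

This is frame-equivalent to r → □◇r (substitute ¬r for r and contrapose).
Suppose r→□◇r is valid. Take Rxy and set V(r)={x}. Then r at x, so □◇r at x, so ◇r at y, so some z with Ryz has r; z=x, i.e. Ryx.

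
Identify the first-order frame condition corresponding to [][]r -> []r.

Density

This schema is the C4 axiom.
It corresponds to density: forall x forall y (Rxy -> exists z (Rxz & Rzy)).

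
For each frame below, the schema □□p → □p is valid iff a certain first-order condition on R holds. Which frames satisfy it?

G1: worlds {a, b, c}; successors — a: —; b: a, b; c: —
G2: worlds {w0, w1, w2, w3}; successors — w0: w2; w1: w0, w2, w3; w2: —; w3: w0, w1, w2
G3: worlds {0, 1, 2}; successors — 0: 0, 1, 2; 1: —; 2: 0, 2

G1, G3

Frame correspondent (Sahlqvist): ∀x ∀y (Rxy → ∃z (Rxz ∧ Rzy)) — i.e. density.
G1: condition met.
G2: fails — Rw3w1 but no z with Rw3z and Rzw1.
G3: condition met.
Valid on: G1, G3.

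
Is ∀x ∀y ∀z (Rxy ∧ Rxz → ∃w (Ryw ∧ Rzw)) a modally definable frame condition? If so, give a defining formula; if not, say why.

The condition is convergence. A defining modal formula is ◇□r → □◇r.

Yes, by ◇□r → □◇r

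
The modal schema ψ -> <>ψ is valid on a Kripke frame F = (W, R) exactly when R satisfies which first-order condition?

This is a form of the T axiom.
It corresponds to reflexivity: forall x Rxx.

reflexivity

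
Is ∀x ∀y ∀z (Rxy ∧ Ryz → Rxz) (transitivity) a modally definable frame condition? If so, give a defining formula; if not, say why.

Definable; □r → □□r defines it

The condition is transitivity. A defining modal formula is □r → □□r.
Suppose □r→□□r is valid. Take Rxy, Ryz and set V(r)={w : Rxw}. Then □r at x, so □□r at x, so □r at y, so r at z, i.e. Rxz.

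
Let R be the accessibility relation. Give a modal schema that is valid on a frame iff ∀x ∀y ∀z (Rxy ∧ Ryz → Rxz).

The condition is transitivity. The 4 schema □ψ → □□ψ defines it.
Suppose □ψ→□□ψ is valid. Take Rxy, Ryz and set V(ψ)={w : Rxw}. Then □ψ at x, so □□ψ at x, so □ψ at y, so ψ at z, i.e. Rxz.

□ψ → □□ψ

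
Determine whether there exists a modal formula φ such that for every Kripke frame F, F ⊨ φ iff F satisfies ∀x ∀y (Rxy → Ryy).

Yes, by □(□q → q)

The condition is shift-reflexivity. A defining modal formula is □(□q → q).
Suppose □(□q→q) is valid. Take Rxy and set V(q)={w : Ryw}. Then at y, □q holds; since □(□q→q) at x, □q→q at y, so q at y, i.e. Ryy.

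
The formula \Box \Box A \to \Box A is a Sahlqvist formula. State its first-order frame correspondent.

density

Suppose □□A→□A is valid. Take Rxy and set V(A)={w : xR²w}. Then □□A at x, so □A at x, so A at y, i.e. ∃z(Rxz∧Rzy).
Conversely, any frame satisfying \forall x \forall y (Rxy \to \exists z (Rxz \wedge Rzy)) validates the schema.
Frame condition: \forall x \forall y (Rxy \to \exists z (Rxz \wedge Rzy)).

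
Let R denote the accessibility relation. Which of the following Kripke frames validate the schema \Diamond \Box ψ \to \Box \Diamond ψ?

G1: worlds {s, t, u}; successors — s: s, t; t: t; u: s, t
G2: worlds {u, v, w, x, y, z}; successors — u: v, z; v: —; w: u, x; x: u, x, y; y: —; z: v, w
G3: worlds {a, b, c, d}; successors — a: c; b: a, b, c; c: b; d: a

G1

Frame correspondent (Sahlqvist): \forall x \forall y \forall z (Rxy \wedge Rxz \to \exists w (Ryw \wedge Rzw)) — i.e. convergence.
G1: condition met.
G2: fails — Ruv and Ruv but v and v have no common successor.
G3: fails — Rbc and Rba but c and a have no common successor.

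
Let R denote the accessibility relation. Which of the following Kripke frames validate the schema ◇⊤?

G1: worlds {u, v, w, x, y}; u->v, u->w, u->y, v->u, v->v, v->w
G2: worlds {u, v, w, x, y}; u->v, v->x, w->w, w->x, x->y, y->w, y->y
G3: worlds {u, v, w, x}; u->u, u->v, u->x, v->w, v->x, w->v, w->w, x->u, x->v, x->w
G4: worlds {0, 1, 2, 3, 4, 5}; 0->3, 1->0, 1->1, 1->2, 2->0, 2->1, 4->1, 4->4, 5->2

The schema corresponds to seriality: ∀x ∃y Rxy.
G1: fails — world w has no successor.
G2: ✓.
G3: ✓.
G4: fails — world 3 has no successor.

G2, G3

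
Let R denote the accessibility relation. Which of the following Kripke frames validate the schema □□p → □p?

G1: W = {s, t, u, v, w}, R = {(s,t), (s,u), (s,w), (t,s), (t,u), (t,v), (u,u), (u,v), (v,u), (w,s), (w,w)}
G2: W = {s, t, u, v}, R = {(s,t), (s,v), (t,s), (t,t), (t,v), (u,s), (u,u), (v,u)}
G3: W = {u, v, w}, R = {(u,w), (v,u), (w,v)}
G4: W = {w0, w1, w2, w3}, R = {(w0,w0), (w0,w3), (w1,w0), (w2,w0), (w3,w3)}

G2, G4

The schema corresponds to density: ∀x ∀y (Rxy → ∃z (Rxz ∧ Rzy)).
G1: fails — Rts but no z with Rtz and Rzs.
G2: holds.
G3: fails — Rvu but no z with Rvz and Rzu.
G4: holds.
Valid on: G2, G4.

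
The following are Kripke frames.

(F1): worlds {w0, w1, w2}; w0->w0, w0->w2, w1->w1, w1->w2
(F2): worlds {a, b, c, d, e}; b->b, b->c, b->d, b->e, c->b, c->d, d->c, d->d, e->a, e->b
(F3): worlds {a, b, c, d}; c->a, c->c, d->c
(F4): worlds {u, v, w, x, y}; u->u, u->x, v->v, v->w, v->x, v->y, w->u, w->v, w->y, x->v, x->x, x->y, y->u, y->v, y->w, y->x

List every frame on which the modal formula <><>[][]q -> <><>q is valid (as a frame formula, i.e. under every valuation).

Frame correspondent (Sahlqvist): forall x forall y (x R^2 y -> exists w (y R^2 w & x R^2 w)) — i.e. a generalized confluence (Geach) condition.
(F1): fails — w0R²w2 but no w with w2R²w and w0R²w.
(F2): fails — bR²a but no w with aR²w and bR²w.
(F3): fails — cR²a but no w with aR²w and cR²w.
(F4): ✓.

(F4)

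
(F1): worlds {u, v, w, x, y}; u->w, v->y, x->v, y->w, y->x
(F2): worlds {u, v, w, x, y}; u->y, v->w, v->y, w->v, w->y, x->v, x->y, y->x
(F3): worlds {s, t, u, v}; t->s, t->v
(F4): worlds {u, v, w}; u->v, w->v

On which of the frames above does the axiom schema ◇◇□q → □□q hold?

(F3), (F4)

The schema corresponds to a generalized confluence (Geach) condition: ∀x ∀y ∀z ((xR²y ∧ xR²z) → ∃w (yRw ∧ z = w)).
(F1): fails — vR²w, vR²w but no t with wRt and w=t.
(F2): fails — uR²x, uR²x but no t with xRt and x=t.
(F3): holds.
(F4): holds.
Valid on: (F3), (F4).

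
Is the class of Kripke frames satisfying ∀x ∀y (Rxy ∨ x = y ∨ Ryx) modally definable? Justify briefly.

No — not modally definable

Any modally definable frame class is closed under disjoint unions.
Take 3 disjoint single-world reflexive frames: each is trivially connected, but their disjoint union has 3 worlds with no edge between distinct components, so it is not connected.
Hence connectedness of R is not modally definable.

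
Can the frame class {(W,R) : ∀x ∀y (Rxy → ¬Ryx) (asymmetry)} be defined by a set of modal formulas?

Modal frame validity is preserved under surjective bounded morphisms.
The 5-cycle (worlds 0,1,2,3,4 with 0→1→2→3→4→0) is asymmetric. Mapping every world to a single reflexive point • is a surjective bounded morphism, and the reflexive point is not asymmetric (R•• but asymmetry requires ¬R••).
So no modal formula (or set of formulas) defines exactly the asymmetric frames.

No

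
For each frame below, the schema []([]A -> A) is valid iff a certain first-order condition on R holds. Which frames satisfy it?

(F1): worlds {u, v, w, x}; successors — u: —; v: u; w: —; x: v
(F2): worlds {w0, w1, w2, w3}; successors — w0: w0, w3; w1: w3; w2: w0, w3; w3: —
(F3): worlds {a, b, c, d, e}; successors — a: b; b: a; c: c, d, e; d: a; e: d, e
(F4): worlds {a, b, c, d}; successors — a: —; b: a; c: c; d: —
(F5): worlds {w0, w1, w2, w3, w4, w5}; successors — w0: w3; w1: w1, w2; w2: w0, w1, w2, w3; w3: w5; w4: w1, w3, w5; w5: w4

The schema corresponds to shift-reflexivity: forall x forall y (Rxy -> Ryy).
(F1): fails — Rvu but not Ruu.
(F2): fails — Rw1w3 but not Rw3w3.
(F3): fails — Rcd but not Rdd.
(F4): fails — Rba but not Raa.
(F5): fails — Rw3w5 but not Rw5w5.
Valid on no frame.

none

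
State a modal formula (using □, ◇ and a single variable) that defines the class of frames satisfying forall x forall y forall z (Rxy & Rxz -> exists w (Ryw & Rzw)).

◇□s → □◇s

A defining formula is ◇□s → □◇s (the .2 axiom).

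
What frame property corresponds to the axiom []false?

emptiness of R: forall x forall y ~Rxy

This is the Ver axiom.
It corresponds to emptiness of R: forall x forall y ~Rxy.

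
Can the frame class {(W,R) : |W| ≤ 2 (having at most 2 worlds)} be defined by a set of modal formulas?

Modal frame validity is preserved under disjoint unions.
Any modal formula valid on each of 3 disjoint one-world frames is valid on their disjoint union (validity is preserved under disjoint unions). Each one-world frame has |W|=1≤2, but the union has |W|=3.
So no modal formula (or set of formulas) defines exactly the |W|≤2 frames.

Not definable by any modal formula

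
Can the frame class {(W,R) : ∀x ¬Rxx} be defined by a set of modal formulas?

Not definable by any modal formula

If a class were modally definable it would be closed under surjective bounded morphisms (Goldblatt–Thomason).
The 3-cycle (worlds 0,1,2 with 0→1→2→0) is irreflexive, and the map sending every world to a single reflexive point • is a surjective bounded morphism (forth: every edge maps to (•,•); back: every world has a successor). So any modal formula valid on the 3-cycle is also valid on the reflexive point, which is not irreflexive.
So the class is not modally definable.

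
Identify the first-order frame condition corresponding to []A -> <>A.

Suppose □A→◇A is valid. At any x set V(A)=W. Then □A at x, so ◇A at x, so x has a successor.
Conversely, any frame satisfying forall x exists y Rxy validates the schema.
Frame condition: forall x exists y Rxy.

Seriality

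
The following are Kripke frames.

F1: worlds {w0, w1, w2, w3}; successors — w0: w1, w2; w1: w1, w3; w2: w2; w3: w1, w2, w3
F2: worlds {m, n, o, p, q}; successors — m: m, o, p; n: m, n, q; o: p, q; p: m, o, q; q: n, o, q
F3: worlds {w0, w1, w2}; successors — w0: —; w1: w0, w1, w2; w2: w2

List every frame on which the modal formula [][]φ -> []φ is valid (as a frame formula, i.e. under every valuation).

This is the axiom for density; its first-order frame correspondent is forall x forall y (Rxy -> exists z (Rxz & Rzy)).
F1: holds.
F2: fails — Rop but no z with Roz and Rzp.
F3: holds.

F1, F3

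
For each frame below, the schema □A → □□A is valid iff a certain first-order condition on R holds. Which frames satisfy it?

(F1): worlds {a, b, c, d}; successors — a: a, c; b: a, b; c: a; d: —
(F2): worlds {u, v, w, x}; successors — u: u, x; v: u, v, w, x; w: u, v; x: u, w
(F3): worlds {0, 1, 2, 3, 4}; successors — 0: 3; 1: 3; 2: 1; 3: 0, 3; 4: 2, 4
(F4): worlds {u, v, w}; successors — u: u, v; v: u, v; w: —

(F4)

This is the axiom for transitivity; its first-order frame correspondent is ∀x ∀y ∀z (Rxy ∧ Ryz → Rxz).
(F1): fails — Rba and Rac but not Rbc.
(F2): fails — Rxw and Rwv but not Rxv.
(F3): fails — R21 and R13 but not R23.
(F4): condition met.
Valid on: (F4).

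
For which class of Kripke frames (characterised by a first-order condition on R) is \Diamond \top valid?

This schema is equivalent to the D axiom □ψ → ◇ψ.
Its frame correspondent is seriality — \forall x \exists y Rxy.

Seriality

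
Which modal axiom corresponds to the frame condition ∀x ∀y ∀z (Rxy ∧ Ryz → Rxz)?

□r → □□r

This is transitivity; the standard corresponding axiom is 4: □r → □□r.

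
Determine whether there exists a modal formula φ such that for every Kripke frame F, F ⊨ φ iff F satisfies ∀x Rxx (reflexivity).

Yes, by □r → r

The condition is reflexivity. A defining modal formula is □r → r.
Suppose □r→r is valid. At any x set V(r)={w : Rxw}. Then □r holds at x, so r holds at x, i.e. Rxx.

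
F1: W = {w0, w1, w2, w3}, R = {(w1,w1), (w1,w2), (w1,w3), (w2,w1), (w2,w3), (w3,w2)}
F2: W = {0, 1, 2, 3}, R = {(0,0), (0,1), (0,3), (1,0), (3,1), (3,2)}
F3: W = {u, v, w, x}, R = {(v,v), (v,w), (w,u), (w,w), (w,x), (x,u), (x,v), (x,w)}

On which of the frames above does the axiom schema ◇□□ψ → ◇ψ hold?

F1

Frame correspondent (Sahlqvist): ∀x ∀y (xRy → ∃w (yR²w ∧ xRw)) — i.e. a generalized confluence (Geach) condition.
F1: ✓.
F2: fails — 3R2 but no w with 2R²w and 3Rw.
F3: fails — wRu but no t with uR²t and wRt.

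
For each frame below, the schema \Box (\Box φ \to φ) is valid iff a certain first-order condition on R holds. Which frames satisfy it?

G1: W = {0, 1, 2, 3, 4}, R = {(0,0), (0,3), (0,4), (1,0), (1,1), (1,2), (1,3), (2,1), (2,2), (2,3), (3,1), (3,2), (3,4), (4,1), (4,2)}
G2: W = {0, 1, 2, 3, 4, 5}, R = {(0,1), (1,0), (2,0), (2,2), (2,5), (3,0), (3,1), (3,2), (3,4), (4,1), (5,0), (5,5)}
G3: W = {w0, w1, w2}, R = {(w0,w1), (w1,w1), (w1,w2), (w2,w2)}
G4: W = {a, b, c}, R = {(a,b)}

Frame correspondent (Sahlqvist): \forall x \forall y (Rxy \to Ryy) — i.e. shift-reflexivity.
G1: fails — R34 but not R44.
G2: fails — R10 but not R00.
G3: condition met.
G4: fails — Rab but not Rbb.
Valid on: G3.

G3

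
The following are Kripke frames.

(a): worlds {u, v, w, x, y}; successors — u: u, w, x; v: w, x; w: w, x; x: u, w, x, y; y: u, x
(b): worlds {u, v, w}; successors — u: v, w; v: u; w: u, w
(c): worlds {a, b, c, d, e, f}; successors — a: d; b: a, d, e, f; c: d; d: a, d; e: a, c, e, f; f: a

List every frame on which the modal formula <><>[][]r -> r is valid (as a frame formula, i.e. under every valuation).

The schema corresponds to a generalized confluence (Geach) condition: forall x forall y (x R^2 y -> exists w (y R^2 w & x = w)).
(a): fails — vR²u but no t with uR²t and v=t.
(b): ✓.
(c): fails — bR²a but no w with aR²w and b=w.

(b)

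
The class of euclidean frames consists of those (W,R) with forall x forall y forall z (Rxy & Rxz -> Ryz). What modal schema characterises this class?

◇r → □◇r

A defining formula is ◇r → □◇r (the 5 axiom).
Suppose ◇r→□◇r is valid. Take Rxy, Rxz and set V(r)={y}. Then ◇r at x, so □◇r at x, so ◇r at z, so some w with Rzw has r; w=y, i.e. Rzy. By symmetry of the argument, Ryz.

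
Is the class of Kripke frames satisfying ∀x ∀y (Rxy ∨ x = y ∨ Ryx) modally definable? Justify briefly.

No

Modal frame validity is preserved under disjoint unions.
Take 2 disjoint single-world reflexive frames: each is trivially connected, but their disjoint union has 2 worlds with no edge between distinct components, so it is not connected.
Hence connectedness of R is not modally definable.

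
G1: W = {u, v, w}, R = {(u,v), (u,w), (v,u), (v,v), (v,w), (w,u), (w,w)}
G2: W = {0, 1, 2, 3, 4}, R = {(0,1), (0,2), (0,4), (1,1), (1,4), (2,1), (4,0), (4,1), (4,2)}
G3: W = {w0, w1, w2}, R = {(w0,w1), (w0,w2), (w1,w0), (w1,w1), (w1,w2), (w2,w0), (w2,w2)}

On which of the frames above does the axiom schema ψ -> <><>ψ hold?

G1, G3

The schema corresponds to a generalized confluence (Geach) condition: forall x exists w (x = w & x R^2 w).
G1: satisfies the condition.
G2: fails — at 2 but no w with 2=w and 2R²w.
G3: satisfies the condition.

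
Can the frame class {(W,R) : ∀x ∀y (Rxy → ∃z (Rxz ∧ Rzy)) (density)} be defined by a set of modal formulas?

Yes — defined by □□r → □r

This is a Sahlqvist condition; the C4 axiom □□r → □r defines it.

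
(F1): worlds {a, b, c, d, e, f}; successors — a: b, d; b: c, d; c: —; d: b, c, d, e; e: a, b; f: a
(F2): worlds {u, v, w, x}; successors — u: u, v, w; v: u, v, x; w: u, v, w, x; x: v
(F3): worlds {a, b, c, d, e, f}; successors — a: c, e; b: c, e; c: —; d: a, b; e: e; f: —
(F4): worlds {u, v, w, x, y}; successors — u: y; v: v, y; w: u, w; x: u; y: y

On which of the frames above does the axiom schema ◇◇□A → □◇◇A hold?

(F2)

Frame correspondent (Sahlqvist): ∀x ∀y ∀z ((xR²y ∧ xRz) → ∃w (yRw ∧ zR²w)) — i.e. a generalized confluence (Geach) condition.
(F1): fails — aR²c, aRb but no w with cRw and bR²w.
(F2): condition met.
(F3): fails — aR²e, aRc but no w with eRw and cR²w.
(F4): fails — wR²w, wRu but no t with wRt and uR²t.
Valid on: (F2).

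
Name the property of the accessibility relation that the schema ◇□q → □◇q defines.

Suppose ◇□q→□◇q is valid. Take Rxy, Rxz and set V(q)={w : Ryw}. Then □q at y so ◇□q at x, so □◇q at x, so ◇q at z, giving w with Rzw and Ryw.

Convergence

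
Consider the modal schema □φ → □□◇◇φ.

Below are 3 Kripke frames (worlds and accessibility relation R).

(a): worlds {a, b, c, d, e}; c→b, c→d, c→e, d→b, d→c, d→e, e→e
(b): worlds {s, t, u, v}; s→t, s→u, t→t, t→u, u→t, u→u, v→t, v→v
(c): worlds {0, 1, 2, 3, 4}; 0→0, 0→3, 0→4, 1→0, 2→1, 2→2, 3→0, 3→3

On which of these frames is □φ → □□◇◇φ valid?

(b)

This is the axiom for a generalized confluence (Geach) condition; its first-order frame correspondent is ∀x ∀z (xR²z → ∃w (xRw ∧ zR²w)).
(a): fails — cR²b but no w with cRw and bR²w.
(b): holds.
(c): fails — 0R²4 but no w with 0Rw and 4R²w.
Valid on: (b).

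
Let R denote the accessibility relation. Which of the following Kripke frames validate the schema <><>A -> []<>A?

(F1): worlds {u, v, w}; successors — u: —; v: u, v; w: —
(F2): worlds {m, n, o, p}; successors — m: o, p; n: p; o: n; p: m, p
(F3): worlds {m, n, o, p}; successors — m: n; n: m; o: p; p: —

The schema corresponds to a generalized confluence (Geach) condition: forall x forall y forall z ((x R^2 y & xRz) -> exists w (y = w & zRw)).
(F1): fails — vR²u, vRu but no t with u=t and uRt.
(F2): fails — mR²m, mRo but no w with m=w and oRw.
(F3): satisfies the condition.

(F3)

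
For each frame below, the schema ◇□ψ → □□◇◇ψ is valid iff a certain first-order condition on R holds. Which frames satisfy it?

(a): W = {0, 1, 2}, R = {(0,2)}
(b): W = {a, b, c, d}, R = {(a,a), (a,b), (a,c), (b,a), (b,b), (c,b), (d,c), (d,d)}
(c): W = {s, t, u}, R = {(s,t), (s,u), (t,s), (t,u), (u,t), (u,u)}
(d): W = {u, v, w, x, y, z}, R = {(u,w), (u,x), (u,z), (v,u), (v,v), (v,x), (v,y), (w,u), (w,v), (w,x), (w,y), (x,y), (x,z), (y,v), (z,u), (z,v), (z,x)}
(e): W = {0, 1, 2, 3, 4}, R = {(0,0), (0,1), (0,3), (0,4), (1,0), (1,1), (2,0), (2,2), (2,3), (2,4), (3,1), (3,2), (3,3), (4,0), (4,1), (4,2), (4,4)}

(a), (c), (e)

The schema corresponds to a generalized confluence (Geach) condition: ∀x ∀y ∀z ((xRy ∧ xR²z) → ∃w (yRw ∧ zR²w)).
(a): ✓.
(b): fails — dRd, dR²c but no w with dRw and cR²w.
(c): ✓.
(d): fails — uRx, uR²x but no t with xRt and xR²t.
(e): ✓.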